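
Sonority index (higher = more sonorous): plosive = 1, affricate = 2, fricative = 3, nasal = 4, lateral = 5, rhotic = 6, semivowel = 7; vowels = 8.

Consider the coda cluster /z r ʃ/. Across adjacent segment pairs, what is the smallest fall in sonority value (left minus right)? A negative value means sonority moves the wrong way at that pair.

-3

/z/ is a fricative (sonority 3).
/r/ is a rhotic (sonority 6).
/ʃ/ is a fricative (sonority 3).
/z/→/r/: change -3.
/r/→/ʃ/: change +3.
Minimum = -3.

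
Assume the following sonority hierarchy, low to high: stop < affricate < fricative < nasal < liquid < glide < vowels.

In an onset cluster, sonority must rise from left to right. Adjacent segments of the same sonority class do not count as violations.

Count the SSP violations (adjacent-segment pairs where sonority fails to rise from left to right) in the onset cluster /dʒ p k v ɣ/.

/dʒ/ is an affricate (sonority 2).
/p/ is a stop (sonority 1).
/k/ is a stop (sonority 1).
/v/ is a fricative (sonority 3).
/ɣ/ is a fricative (sonority 3).
/dʒ/→/p/: 2→1 (does not rise) — violation.
/p/→/k/: 1→1 (plateau, allowed) — ok.
/k/→/v/: 1→3 (rises) — ok.
/v/→/ɣ/: 3→3 (plateau, allowed) — ok.

1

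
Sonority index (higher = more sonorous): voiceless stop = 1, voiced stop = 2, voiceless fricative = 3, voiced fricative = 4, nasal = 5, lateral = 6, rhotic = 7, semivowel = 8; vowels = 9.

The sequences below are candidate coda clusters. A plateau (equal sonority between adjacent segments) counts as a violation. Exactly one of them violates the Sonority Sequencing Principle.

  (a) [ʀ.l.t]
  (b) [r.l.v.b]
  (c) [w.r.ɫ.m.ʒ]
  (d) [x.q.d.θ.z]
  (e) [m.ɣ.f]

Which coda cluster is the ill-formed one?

(a) [ʀ.l.t]: profile 7-6-1 — obeys.
(b) [r.l.v.b]: profile 7-6-4-2 — obeys.
(c) [w.r.ɫ.m.ʒ]: profile 8-7-6-5-4 — obeys.
(d) [x.q.d.θ.z]: profile 3-1-2-3-4 — violates.
(e) [m.ɣ.f]: profile 5-4-3 — obeys.

d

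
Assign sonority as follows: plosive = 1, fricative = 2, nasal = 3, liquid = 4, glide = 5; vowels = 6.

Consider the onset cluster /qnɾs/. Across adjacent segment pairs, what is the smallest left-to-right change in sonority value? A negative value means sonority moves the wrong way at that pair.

-2

/q/: plosive = 1.
/n/: nasal = 3.
/ɾ/: liquid = 4.
/s/: fricative = 2.
/q/→/n/: change +2.
/n/→/ɾ/: change +1.
/ɾ/→/s/: change -2.
Minimum = -2.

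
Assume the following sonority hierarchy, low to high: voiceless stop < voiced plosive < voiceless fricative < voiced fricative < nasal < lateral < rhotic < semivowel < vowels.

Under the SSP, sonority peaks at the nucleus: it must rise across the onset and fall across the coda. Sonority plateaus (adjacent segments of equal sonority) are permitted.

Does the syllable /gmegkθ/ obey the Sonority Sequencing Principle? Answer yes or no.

Onset: /g/ is a voiced plosive (sonority 2), /m/ is a nasal (sonority 5); then the nucleus /e/ (sonority 9).
Onset profile 2-5-9 — rises to the nucleus.
Coda: /g/ is a voiced plosive (sonority 2), /k/ is a voiceless stop (sonority 1), /θ/ is a voiceless fricative (sonority 3).
Coda profile 9-2-1-3 — does not fall throughout.

no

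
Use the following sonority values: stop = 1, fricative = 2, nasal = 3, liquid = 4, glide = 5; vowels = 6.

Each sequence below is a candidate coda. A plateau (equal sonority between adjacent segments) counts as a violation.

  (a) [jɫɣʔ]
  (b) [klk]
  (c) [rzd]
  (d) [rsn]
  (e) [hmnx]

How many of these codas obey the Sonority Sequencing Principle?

(a) [jɫɣʔ]: profile 5-4-2-1 — obeys.
(b) [klk]: profile 1-4-1 — violates.
(c) [rzd]: profile 4-2-1 — obeys.
(d) [rsn]: profile 4-2-3 — violates.
(e) [hmnx]: profile 2-3-3-2 — violates.

2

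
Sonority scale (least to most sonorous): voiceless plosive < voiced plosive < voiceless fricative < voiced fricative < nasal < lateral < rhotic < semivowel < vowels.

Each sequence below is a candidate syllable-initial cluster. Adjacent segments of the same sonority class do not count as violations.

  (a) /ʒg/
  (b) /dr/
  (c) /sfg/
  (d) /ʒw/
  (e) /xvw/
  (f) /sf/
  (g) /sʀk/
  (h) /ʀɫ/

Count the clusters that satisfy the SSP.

4

(a) 4-2 → violates
(b) 2-7 → obeys
(c) 3-3-2 → violates
(d) 4-8 → obeys
(e) 3-4-8 → obeys
(f) 3-3 → obeys
(g) 3-7-1 → violates
(h) 7-6 → violates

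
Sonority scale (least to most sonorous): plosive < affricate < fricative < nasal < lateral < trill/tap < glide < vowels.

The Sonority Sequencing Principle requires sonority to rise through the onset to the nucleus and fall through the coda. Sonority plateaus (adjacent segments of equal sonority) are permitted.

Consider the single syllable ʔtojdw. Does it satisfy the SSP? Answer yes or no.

Onset: /ʔ/ is a plosive (sonority 1), /t/ is a plosive (sonority 1); then the nucleus /o/ (sonority 8).
Onset profile 1-1-8 — rises to the nucleus.
Coda: /j/ is a glide (sonority 7), /d/ is a plosive (sonority 1), /w/ is a glide (sonority 7).
Coda profile 8-7-1-7 — does not fall throughout.

no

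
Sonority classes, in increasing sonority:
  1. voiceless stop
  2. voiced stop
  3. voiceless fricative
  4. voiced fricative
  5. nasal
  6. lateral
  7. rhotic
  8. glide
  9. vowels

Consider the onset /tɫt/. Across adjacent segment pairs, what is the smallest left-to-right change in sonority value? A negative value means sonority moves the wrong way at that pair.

/t/ is a voiceless stop (sonority 1).
/ɫ/ is a lateral (sonority 6).
/t/ is a voiceless stop (sonority 1).
/t/→/ɫ/: change +5.
/ɫ/→/t/: change -5.
Minimum = -5.

-5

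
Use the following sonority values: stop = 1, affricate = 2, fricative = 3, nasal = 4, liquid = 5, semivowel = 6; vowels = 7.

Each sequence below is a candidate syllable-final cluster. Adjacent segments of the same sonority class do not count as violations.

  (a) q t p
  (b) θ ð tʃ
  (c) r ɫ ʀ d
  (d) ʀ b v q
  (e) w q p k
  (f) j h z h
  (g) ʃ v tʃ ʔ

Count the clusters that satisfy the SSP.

6

(a) sonority 1-1-1: well-formed.
(b) sonority 3-3-2: well-formed.
(c) sonority 5-5-5-1: well-formed.
(d) sonority 5-1-3-1: ill-formed.
(e) sonority 6-1-1-1: well-formed.
(f) sonority 6-3-3-3: well-formed.
(g) sonority 3-3-2-1: well-formed.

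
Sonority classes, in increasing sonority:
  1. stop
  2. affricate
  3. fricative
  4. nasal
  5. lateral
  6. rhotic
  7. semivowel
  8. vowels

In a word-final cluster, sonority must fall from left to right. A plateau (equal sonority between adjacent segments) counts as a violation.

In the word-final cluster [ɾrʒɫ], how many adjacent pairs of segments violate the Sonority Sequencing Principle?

2

/ɾ/: rhotic = 6.
/r/: rhotic = 6.
/ʒ/: fricative = 3.
/ɫ/: lateral = 5.
/ɾ/→/r/: 6→6 (plateau) — violation.
/r/→/ʒ/: 6→3 (falls) — ok.
/ʒ/→/ɫ/: 3→5 (does not fall) — violation.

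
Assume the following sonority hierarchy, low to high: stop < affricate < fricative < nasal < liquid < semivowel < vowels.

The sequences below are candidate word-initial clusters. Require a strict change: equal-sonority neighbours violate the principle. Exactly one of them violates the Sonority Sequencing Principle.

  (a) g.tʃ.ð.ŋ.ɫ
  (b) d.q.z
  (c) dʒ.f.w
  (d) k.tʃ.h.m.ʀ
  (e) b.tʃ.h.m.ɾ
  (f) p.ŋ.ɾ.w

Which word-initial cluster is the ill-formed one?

(a) 1-2-3-4-5 → obeys
(b) 1-1-3 → violates
(c) 2-3-6 → obeys
(d) 1-2-3-4-5 → obeys
(e) 1-2-3-4-5 → obeys
(f) 1-4-5-6 → obeys

b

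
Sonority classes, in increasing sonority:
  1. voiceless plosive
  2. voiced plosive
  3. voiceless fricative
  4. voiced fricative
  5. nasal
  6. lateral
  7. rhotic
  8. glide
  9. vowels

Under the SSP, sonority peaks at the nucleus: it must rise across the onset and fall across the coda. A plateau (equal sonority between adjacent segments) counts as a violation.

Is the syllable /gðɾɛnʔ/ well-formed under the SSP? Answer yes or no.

yes

Onset: /g/ is a voiced plosive (sonority 2), /ð/ is a voiced fricative (sonority 4), /ɾ/ is a rhotic (sonority 7); then the nucleus /ɛ/ (sonority 9).
Onset profile 2-4-7-9 — rises to the nucleus.
Coda: /n/ is a nasal (sonority 5), /ʔ/ is a voiceless plosive (sonority 1).
Coda profile 9-5-1 — falls from the nucleus.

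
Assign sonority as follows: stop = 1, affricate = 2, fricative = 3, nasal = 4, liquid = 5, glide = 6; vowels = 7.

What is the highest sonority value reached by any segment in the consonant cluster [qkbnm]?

4

/q/: stop = 1.
/k/: stop = 1.
/b/: stop = 1.
/n/: nasal = 4.
/m/: nasal = 4.
The maximum is 4.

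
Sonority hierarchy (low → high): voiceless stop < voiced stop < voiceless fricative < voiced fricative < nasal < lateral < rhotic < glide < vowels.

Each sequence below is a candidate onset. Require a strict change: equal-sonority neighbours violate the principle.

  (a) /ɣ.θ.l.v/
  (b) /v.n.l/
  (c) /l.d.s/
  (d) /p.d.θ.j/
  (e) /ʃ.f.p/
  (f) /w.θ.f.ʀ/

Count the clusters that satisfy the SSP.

2

(a) /ɣ.θ.l.v/: profile 4-3-6-4 — violates.
(b) /v.n.l/: profile 4-5-6 — obeys.
(c) /l.d.s/: profile 6-2-3 — violates.
(d) /p.d.θ.j/: profile 1-2-3-8 — obeys.
(e) /ʃ.f.p/: profile 3-3-1 — violates.
(f) /w.θ.f.ʀ/: profile 8-3-3-7 — violates.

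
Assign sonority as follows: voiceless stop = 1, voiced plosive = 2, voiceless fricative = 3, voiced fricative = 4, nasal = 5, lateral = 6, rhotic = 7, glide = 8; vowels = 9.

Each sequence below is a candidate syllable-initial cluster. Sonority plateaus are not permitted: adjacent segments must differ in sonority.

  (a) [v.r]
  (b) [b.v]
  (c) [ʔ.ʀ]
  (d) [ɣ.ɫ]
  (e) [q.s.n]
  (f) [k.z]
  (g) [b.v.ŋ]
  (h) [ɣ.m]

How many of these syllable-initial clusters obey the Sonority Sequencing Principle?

8

(a) sonority 4-7: well-formed.
(b) sonority 2-4: well-formed.
(c) sonority 1-7: well-formed.
(d) sonority 4-6: well-formed.
(e) sonority 1-3-5: well-formed.
(f) sonority 1-4: well-formed.
(g) sonority 2-4-5: well-formed.
(h) sonority 4-5: well-formed.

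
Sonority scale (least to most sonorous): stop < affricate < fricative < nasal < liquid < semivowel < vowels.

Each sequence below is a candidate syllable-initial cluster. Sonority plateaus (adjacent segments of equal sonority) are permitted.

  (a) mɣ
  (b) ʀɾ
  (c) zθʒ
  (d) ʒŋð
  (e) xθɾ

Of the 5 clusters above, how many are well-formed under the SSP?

(a) sonority 4-3: ill-formed.
(b) sonority 5-5: well-formed.
(c) sonority 3-3-3: well-formed.
(d) sonority 3-4-3: ill-formed.
(e) sonority 3-3-5: well-formed.

3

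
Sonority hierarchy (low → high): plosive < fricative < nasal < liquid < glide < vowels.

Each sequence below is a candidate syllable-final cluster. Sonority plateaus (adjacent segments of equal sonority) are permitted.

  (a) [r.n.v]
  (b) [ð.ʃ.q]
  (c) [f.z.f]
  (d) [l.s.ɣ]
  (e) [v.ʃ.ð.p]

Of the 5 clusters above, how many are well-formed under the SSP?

5

(a) sonority 4-3-2: well-formed.
(b) sonority 2-2-1: well-formed.
(c) sonority 2-2-2: well-formed.
(d) sonority 4-2-2: well-formed.
(e) sonority 2-2-2-1: well-formed.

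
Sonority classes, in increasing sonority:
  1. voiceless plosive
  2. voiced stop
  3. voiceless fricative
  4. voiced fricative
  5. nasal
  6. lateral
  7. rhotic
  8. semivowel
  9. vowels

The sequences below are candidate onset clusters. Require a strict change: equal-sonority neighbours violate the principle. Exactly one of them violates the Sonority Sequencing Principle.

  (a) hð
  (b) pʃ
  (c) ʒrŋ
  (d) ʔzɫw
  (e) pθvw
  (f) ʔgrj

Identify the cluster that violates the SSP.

c

(a) sonority 3-4: well-formed.
(b) sonority 1-3: well-formed.
(c) sonority 4-7-5: ill-formed.
(d) sonority 1-4-6-8: well-formed.
(e) sonority 1-3-4-8: well-formed.
(f) sonority 1-2-7-8: well-formed.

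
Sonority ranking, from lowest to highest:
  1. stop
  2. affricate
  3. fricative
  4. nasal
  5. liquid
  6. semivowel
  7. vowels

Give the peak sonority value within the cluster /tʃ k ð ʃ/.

/tʃ/: affricate = 2.
/k/: stop = 1.
/ð/: fricative = 3.
/ʃ/: fricative = 3.
The maximum is 3.

3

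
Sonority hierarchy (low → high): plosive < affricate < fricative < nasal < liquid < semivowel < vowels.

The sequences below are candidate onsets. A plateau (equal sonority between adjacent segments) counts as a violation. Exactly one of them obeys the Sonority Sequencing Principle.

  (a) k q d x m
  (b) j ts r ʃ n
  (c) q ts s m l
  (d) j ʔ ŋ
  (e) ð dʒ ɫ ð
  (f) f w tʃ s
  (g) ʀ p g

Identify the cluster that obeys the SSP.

c

(a) k q d x m: profile 1-1-1-3-4 — violates.
(b) j ts r ʃ n: profile 6-2-5-3-4 — violates.
(c) q ts s m l: profile 1-2-3-4-5 — obeys.
(d) j ʔ ŋ: profile 6-1-4 — violates.
(e) ð dʒ ɫ ð: profile 3-2-5-3 — violates.
(f) f w tʃ s: profile 3-6-2-3 — violates.
(g) ʀ p g: profile 5-1-1 — violates.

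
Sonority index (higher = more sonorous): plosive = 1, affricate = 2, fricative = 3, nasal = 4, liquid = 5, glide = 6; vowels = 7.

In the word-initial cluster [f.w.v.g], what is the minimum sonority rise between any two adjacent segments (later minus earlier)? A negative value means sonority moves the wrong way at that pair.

/f/ is a fricative (sonority 3).
/w/ is a glide (sonority 6).
/v/ is a fricative (sonority 3).
/g/ is a plosive (sonority 1).
/f/→/w/: change +3.
/w/→/v/: change -3.
/v/→/g/: change -2.
Minimum = -3.

-3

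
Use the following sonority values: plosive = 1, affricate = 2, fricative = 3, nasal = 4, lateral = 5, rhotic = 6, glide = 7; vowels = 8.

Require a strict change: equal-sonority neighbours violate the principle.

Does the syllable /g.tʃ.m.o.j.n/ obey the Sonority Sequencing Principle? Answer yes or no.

Onset: /g/ is a plosive (sonority 1), /tʃ/ is an affricate (sonority 2), /m/ is a nasal (sonority 4); then the nucleus /o/ (sonority 8).
Onset profile 1-2-4-8 — rises to the nucleus.
Coda: /j/ is a glide (sonority 7), /n/ is a nasal (sonority 4).
Coda profile 8-7-4 — falls from the nucleus.

yes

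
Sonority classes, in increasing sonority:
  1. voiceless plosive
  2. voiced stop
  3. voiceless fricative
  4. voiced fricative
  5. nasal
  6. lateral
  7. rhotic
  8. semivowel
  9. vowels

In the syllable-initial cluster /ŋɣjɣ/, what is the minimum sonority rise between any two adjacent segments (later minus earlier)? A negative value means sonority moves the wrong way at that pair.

-4

/ŋ/ is a nasal (sonority 5).
/ɣ/ is a voiced fricative (sonority 4).
/j/ is a semivowel (sonority 8).
/ɣ/ is a voiced fricative (sonority 4).
/ŋ/→/ɣ/: change -1.
/ɣ/→/j/: change +4.
/j/→/ɣ/: change -4.
Minimum = -4.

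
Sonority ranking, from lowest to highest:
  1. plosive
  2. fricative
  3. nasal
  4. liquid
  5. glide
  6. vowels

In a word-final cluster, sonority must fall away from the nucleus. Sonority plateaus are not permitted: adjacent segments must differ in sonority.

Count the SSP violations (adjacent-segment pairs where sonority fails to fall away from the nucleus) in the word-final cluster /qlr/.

/q/: plosive = 1.
/l/: liquid = 4.
/r/: liquid = 4.
/q/→/l/: 1→4 (does not fall) — violation.
/l/→/r/: 4→4 (plateau) — violation.

2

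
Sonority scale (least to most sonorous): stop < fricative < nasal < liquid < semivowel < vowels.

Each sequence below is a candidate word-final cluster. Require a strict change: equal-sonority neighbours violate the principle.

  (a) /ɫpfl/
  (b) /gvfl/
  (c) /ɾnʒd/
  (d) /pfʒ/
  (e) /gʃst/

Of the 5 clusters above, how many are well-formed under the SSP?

(a) 4-1-2-4 → violates
(b) 1-2-2-4 → violates
(c) 4-3-2-1 → obeys
(d) 1-2-2 → violates
(e) 1-2-2-1 → violates

1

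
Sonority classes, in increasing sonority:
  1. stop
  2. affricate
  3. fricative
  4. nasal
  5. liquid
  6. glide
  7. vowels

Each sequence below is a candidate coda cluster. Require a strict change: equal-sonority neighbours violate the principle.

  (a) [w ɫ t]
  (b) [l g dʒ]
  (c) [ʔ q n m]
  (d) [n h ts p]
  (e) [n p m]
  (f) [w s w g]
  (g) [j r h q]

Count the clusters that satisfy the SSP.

3

(a) [w ɫ t]: profile 6-5-1 — obeys.
(b) [l g dʒ]: profile 5-1-2 — violates.
(c) [ʔ q n m]: profile 1-1-4-4 — violates.
(d) [n h ts p]: profile 4-3-2-1 — obeys.
(e) [n p m]: profile 4-1-4 — violates.
(f) [w s w g]: profile 6-3-6-1 — violates.
(g) [j r h q]: profile 6-5-3-1 — obeys.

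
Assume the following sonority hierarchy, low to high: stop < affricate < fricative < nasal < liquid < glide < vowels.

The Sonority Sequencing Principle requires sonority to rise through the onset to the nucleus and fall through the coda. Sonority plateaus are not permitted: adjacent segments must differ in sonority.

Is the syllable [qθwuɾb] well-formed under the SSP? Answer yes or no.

yes

Onset: /q/ is a stop (sonority 1), /θ/ is a fricative (sonority 3), /w/ is a glide (sonority 6); then the nucleus /u/ (sonority 7).
Onset profile 1-3-6-7 — rises to the nucleus.
Coda: /ɾ/ is a liquid (sonority 5), /b/ is a stop (sonority 1).
Coda profile 7-5-1 — falls from the nucleus.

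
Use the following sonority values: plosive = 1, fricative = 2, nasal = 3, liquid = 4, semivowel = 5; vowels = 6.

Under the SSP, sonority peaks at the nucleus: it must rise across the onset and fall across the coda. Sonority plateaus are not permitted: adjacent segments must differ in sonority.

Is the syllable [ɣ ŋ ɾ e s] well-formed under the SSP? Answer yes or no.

yes

Onset: /ɣ/ is a fricative (sonority 2), /ŋ/ is a nasal (sonority 3), /ɾ/ is a liquid (sonority 4); then the nucleus /e/ (sonority 6).
Onset profile 2-3-4-6 — rises to the nucleus.
Coda: /s/ is a fricative (sonority 2).
Coda profile 6-2 — falls from the nucleus.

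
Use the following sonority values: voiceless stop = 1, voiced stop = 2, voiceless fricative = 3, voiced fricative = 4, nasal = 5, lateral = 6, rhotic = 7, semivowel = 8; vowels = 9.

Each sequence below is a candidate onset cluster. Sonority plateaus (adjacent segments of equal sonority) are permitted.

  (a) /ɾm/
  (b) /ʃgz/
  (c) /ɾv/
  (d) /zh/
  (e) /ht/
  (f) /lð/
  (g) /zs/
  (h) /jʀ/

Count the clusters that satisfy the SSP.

(a) 7-5 → violates
(b) 3-2-4 → violates
(c) 7-4 → violates
(d) 4-3 → violates
(e) 3-1 → violates
(f) 6-4 → violates
(g) 4-3 → violates
(h) 8-7 → violates

0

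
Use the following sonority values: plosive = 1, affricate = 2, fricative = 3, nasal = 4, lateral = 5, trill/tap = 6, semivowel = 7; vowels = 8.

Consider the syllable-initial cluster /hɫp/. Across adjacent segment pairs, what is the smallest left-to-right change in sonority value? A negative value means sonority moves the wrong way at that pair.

-4

/h/: fricative = 3.
/ɫ/: lateral = 5.
/p/: plosive = 1.
/h/→/ɫ/: change +2.
/ɫ/→/p/: change -4.
Minimum = -4.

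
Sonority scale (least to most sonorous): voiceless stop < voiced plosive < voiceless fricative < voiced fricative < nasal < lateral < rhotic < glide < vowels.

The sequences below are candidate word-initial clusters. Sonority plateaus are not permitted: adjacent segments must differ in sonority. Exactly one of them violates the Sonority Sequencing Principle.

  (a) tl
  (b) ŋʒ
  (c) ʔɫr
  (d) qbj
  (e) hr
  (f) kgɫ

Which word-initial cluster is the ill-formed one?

b

(a) sonority 1-6: well-formed.
(b) sonority 5-4: ill-formed.
(c) sonority 1-6-7: well-formed.
(d) sonority 1-2-8: well-formed.
(e) sonority 3-7: well-formed.
(f) sonority 1-2-6: well-formed.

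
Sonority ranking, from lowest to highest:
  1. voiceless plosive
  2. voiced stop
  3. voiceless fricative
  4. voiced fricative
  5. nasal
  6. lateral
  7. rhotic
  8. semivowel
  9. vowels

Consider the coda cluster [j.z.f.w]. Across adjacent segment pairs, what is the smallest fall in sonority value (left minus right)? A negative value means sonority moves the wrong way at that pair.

-5

/j/: semivowel = 8.
/z/: voiced fricative = 4.
/f/: voiceless fricative = 3.
/w/: semivowel = 8.
/j/→/z/: change +4.
/z/→/f/: change +1.
/f/→/w/: change -5.
Minimum = -5.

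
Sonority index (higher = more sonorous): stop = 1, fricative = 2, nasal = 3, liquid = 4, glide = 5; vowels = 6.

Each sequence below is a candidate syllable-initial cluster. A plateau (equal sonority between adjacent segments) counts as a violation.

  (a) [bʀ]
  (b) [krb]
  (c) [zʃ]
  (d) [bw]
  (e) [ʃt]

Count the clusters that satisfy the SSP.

2

(a) sonority 1-4: well-formed.
(b) sonority 1-4-1: ill-formed.
(c) sonority 2-2: ill-formed.
(d) sonority 1-5: well-formed.
(e) sonority 2-1: ill-formed.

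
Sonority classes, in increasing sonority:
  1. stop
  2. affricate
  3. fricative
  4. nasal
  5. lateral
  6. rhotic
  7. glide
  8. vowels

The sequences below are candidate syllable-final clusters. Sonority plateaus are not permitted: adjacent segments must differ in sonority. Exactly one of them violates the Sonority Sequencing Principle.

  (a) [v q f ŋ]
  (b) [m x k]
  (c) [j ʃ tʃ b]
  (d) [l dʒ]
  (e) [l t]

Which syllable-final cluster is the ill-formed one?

(a) sonority 3-1-3-4: ill-formed.
(b) sonority 4-3-1: well-formed.
(c) sonority 7-3-2-1: well-formed.
(d) sonority 5-2: well-formed.
(e) sonority 5-1: well-formed.

a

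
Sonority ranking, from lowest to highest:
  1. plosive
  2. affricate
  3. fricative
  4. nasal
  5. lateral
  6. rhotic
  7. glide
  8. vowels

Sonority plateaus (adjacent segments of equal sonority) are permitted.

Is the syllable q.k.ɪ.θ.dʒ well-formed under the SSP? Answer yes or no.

Onset: /q/ is a plosive (sonority 1), /k/ is a plosive (sonority 1); then the nucleus /ɪ/ (sonority 8).
Onset profile 1-1-8 — rises to the nucleus.
Coda: /θ/ is a fricative (sonority 3), /dʒ/ is an affricate (sonority 2).
Coda profile 8-3-2 — falls from the nucleus.

yes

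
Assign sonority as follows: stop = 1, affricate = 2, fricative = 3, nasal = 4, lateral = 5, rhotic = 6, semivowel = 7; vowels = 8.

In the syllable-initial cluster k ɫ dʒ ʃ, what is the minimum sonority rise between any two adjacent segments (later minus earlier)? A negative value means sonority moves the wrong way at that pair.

-3

/k/ is a stop (sonority 1).
/ɫ/ is a lateral (sonority 5).
/dʒ/ is an affricate (sonority 2).
/ʃ/ is a fricative (sonority 3).
/k/→/ɫ/: change +4.
/ɫ/→/dʒ/: change -3.
/dʒ/→/ʃ/: change +1.
Minimum = -3.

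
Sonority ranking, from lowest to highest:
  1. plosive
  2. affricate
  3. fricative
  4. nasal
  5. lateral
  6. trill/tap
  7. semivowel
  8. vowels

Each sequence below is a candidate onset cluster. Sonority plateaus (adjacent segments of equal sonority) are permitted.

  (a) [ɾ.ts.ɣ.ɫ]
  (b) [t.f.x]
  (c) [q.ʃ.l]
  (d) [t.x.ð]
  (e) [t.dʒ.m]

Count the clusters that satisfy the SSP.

(a) sonority 6-2-3-5: ill-formed.
(b) sonority 1-3-3: well-formed.
(c) sonority 1-3-5: well-formed.
(d) sonority 1-3-3: well-formed.
(e) sonority 1-2-4: well-formed.

4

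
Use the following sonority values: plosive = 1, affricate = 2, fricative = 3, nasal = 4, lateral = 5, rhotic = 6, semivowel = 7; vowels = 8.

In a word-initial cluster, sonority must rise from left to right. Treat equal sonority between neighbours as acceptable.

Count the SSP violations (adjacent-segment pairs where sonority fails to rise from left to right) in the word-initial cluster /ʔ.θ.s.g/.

/ʔ/: plosive = 1.
/θ/: fricative = 3.
/s/: fricative = 3.
/g/: plosive = 1.
/ʔ/→/θ/: 1→3 (rises) — ok.
/θ/→/s/: 3→3 (plateau, allowed) — ok.
/s/→/g/: 3→1 (does not rise) — violation.

1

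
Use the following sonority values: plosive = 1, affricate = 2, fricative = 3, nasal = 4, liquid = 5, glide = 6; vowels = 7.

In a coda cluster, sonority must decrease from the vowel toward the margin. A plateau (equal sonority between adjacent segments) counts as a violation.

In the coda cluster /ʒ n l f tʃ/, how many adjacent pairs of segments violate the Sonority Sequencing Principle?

/ʒ/: fricative = 3.
/n/: nasal = 4.
/l/: liquid = 5.
/f/: fricative = 3.
/tʃ/: affricate = 2.
/ʒ/→/n/: 3→4 (does not fall) — violation.
/n/→/l/: 4→5 (does not fall) — violation.
/l/→/f/: 5→3 (falls) — ok.
/f/→/tʃ/: 3→2 (falls) — ok.

2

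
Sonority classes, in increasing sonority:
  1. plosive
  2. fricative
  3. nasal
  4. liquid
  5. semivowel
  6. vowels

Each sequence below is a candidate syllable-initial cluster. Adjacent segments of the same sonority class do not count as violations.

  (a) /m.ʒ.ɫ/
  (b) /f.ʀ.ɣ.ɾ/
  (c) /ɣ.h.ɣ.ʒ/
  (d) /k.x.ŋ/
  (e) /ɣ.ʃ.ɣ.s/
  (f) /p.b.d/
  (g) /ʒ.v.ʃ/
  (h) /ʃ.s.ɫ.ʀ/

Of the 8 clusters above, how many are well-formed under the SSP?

(a) /m.ʒ.ɫ/: profile 3-2-4 — violates.
(b) /f.ʀ.ɣ.ɾ/: profile 2-4-2-4 — violates.
(c) /ɣ.h.ɣ.ʒ/: profile 2-2-2-2 — obeys.
(d) /k.x.ŋ/: profile 1-2-3 — obeys.
(e) /ɣ.ʃ.ɣ.s/: profile 2-2-2-2 — obeys.
(f) /p.b.d/: profile 1-1-1 — obeys.
(g) /ʒ.v.ʃ/: profile 2-2-2 — obeys.
(h) /ʃ.s.ɫ.ʀ/: profile 2-2-4-4 — obeys.

6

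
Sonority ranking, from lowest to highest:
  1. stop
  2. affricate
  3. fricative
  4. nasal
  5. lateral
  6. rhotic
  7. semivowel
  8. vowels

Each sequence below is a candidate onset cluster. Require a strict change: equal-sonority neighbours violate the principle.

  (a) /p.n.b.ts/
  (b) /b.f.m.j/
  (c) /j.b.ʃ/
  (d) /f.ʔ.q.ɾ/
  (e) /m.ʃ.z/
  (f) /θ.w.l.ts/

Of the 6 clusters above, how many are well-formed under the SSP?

1

(a) sonority 1-4-1-2: ill-formed.
(b) sonority 1-3-4-7: well-formed.
(c) sonority 7-1-3: ill-formed.
(d) sonority 3-1-1-6: ill-formed.
(e) sonority 4-3-3: ill-formed.
(f) sonority 3-7-5-2: ill-formed.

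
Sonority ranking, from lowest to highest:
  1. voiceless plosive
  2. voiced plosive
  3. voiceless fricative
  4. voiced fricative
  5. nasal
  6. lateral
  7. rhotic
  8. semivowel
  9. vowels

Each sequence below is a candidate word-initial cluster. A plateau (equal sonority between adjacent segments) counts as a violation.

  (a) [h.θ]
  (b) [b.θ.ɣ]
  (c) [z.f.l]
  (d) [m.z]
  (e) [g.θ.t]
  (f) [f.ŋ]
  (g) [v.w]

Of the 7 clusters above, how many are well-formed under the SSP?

3

(a) 3-3 → violates
(b) 2-3-4 → obeys
(c) 4-3-6 → violates
(d) 5-4 → violates
(e) 2-3-1 → violates
(f) 3-5 → obeys
(g) 4-8 → obeys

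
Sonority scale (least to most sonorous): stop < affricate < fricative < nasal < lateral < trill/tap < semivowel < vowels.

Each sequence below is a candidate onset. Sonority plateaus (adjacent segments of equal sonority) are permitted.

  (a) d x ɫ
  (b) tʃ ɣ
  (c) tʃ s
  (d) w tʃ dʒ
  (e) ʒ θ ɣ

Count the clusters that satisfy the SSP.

4

(a) d x ɫ: profile 1-3-5 — obeys.
(b) tʃ ɣ: profile 2-3 — obeys.
(c) tʃ s: profile 2-3 — obeys.
(d) w tʃ dʒ: profile 7-2-2 — violates.
(e) ʒ θ ɣ: profile 3-3-3 — obeys.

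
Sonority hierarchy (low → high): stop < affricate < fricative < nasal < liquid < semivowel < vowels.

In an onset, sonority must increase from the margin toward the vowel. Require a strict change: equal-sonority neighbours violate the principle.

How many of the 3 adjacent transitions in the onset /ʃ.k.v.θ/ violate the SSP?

2

/ʃ/ is a fricative (sonority 3).
/k/ is a stop (sonority 1).
/v/ is a fricative (sonority 3).
/θ/ is a fricative (sonority 3).
/ʃ/→/k/: 3→1 (does not rise) — violation.
/k/→/v/: 1→3 (rises) — ok.
/v/→/θ/: 3→3 (plateau) — violation.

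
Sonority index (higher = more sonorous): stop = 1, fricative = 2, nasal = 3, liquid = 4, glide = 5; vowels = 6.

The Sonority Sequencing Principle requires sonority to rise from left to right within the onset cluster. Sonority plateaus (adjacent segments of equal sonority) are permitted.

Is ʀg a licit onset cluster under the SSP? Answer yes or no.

no

/ʀ/ — liquid, sonority 4.
/g/ — stop, sonority 1.
The profile is 4-1. Between /ʀ/ (4) and /g/ (1) sonority does not rise, so the cluster violates the SSP.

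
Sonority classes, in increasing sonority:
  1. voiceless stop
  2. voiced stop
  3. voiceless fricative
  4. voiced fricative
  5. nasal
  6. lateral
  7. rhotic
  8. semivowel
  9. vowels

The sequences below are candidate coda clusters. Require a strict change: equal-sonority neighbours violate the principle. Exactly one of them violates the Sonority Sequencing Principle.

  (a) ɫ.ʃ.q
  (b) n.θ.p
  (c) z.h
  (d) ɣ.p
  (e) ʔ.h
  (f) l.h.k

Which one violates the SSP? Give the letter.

(a) ɫ.ʃ.q: profile 6-3-1 — obeys.
(b) n.θ.p: profile 5-3-1 — obeys.
(c) z.h: profile 4-3 — obeys.
(d) ɣ.p: profile 4-1 — obeys.
(e) ʔ.h: profile 1-3 — violates.
(f) l.h.k: profile 6-3-1 — obeys.

e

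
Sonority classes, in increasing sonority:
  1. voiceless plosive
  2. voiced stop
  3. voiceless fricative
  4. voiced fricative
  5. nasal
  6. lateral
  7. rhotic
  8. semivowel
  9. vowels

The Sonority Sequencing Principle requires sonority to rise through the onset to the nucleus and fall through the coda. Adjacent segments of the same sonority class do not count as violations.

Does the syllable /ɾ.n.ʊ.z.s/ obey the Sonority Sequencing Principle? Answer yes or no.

no

Onset: /ɾ/ is a rhotic (sonority 7), /n/ is a nasal (sonority 5); then the nucleus /ʊ/ (sonority 9).
Onset profile 7-5-9 — does not rise throughout.
Coda: /z/ is a voiced fricative (sonority 4), /s/ is a voiceless fricative (sonority 3).
Coda profile 9-4-3 — falls from the nucleus.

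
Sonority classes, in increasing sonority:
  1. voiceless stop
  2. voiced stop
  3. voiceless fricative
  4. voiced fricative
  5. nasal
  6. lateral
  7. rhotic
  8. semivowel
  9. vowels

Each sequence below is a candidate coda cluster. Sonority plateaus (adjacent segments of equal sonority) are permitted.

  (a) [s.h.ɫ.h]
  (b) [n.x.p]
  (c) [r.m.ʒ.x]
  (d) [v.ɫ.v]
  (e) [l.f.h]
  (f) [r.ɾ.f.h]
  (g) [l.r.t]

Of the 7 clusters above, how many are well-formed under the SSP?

4

(a) [s.h.ɫ.h]: profile 3-3-6-3 — violates.
(b) [n.x.p]: profile 5-3-1 — obeys.
(c) [r.m.ʒ.x]: profile 7-5-4-3 — obeys.
(d) [v.ɫ.v]: profile 4-6-4 — violates.
(e) [l.f.h]: profile 6-3-3 — obeys.
(f) [r.ɾ.f.h]: profile 7-7-3-3 — obeys.
(g) [l.r.t]: profile 6-7-1 — violates.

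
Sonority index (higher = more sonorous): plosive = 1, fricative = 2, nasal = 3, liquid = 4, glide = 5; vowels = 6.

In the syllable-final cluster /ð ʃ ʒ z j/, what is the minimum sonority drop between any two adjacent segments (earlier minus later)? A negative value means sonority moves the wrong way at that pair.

/ð/: fricative = 2.
/ʃ/: fricative = 2.
/ʒ/: fricative = 2.
/z/: fricative = 2.
/j/: glide = 5.
/ð/→/ʃ/: change +0.
/ʃ/→/ʒ/: change +0.
/ʒ/→/z/: change +0.
/z/→/j/: change -3.
Minimum = -3.

-3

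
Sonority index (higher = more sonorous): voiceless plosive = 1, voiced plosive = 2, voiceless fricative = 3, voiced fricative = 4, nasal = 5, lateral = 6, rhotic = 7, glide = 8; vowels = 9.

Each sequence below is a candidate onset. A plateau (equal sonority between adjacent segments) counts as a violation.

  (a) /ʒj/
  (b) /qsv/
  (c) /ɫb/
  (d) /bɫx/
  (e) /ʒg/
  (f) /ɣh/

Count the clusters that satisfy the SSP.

(a) /ʒj/: profile 4-8 — obeys.
(b) /qsv/: profile 1-3-4 — obeys.
(c) /ɫb/: profile 6-2 — violates.
(d) /bɫx/: profile 2-6-3 — violates.
(e) /ʒg/: profile 4-2 — violates.
(f) /ɣh/: profile 4-3 — violates.

2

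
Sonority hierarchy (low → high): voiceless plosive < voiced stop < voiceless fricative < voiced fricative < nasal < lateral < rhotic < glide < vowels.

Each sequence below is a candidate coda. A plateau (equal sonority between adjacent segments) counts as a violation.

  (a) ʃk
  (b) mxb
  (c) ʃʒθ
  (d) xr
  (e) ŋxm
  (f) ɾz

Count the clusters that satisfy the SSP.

(a) ʃk: profile 3-1 — obeys.
(b) mxb: profile 5-3-2 — obeys.
(c) ʃʒθ: profile 3-4-3 — violates.
(d) xr: profile 3-7 — violates.
(e) ŋxm: profile 5-3-5 — violates.
(f) ɾz: profile 7-4 — obeys.

3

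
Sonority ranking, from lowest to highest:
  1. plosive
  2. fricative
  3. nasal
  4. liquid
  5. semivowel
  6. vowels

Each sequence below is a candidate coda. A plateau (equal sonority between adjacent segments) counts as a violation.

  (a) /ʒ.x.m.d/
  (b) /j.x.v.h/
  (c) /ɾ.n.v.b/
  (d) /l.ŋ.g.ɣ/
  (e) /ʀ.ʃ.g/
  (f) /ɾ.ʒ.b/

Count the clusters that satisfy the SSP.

3

(a) /ʒ.x.m.d/: profile 2-2-3-1 — violates.
(b) /j.x.v.h/: profile 5-2-2-2 — violates.
(c) /ɾ.n.v.b/: profile 4-3-2-1 — obeys.
(d) /l.ŋ.g.ɣ/: profile 4-3-1-2 — violates.
(e) /ʀ.ʃ.g/: profile 4-2-1 — obeys.
(f) /ɾ.ʒ.b/: profile 4-2-1 — obeys.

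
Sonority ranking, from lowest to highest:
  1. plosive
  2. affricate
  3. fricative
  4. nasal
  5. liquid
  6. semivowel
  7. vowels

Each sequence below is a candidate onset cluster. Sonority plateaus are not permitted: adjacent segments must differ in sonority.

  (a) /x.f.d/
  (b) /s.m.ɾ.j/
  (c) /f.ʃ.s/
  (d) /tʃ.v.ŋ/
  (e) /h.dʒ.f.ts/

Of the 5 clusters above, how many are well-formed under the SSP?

2

(a) 3-3-1 → violates
(b) 3-4-5-6 → obeys
(c) 3-3-3 → violates
(d) 2-3-4 → obeys
(e) 3-2-3-2 → violates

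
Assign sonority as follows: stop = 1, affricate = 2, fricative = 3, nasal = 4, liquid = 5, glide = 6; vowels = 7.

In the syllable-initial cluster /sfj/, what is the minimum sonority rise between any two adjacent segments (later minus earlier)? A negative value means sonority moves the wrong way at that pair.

0

/s/ — fricative, sonority 3.
/f/ — fricative, sonority 3.
/j/ — glide, sonority 6.
/s/→/f/: change +0.
/f/→/j/: change +3.
Minimum = 0.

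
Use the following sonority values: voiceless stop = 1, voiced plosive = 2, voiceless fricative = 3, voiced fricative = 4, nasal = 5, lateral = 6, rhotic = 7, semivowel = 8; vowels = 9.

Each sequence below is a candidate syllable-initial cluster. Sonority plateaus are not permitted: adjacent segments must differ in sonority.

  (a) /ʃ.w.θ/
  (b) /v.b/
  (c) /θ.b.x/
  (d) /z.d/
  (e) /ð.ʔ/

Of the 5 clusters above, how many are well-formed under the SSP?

(a) sonority 3-8-3: ill-formed.
(b) sonority 4-2: ill-formed.
(c) sonority 3-2-3: ill-formed.
(d) sonority 4-2: ill-formed.
(e) sonority 4-1: ill-formed.

0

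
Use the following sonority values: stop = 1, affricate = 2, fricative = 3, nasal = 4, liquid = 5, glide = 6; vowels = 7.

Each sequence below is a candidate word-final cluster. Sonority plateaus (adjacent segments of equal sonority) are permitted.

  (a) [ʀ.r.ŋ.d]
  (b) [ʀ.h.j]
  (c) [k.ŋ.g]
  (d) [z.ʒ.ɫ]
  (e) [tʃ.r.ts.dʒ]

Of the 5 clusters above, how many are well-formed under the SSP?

1

(a) [ʀ.r.ŋ.d]: profile 5-5-4-1 — obeys.
(b) [ʀ.h.j]: profile 5-3-6 — violates.
(c) [k.ŋ.g]: profile 1-4-1 — violates.
(d) [z.ʒ.ɫ]: profile 3-3-5 — violates.
(e) [tʃ.r.ts.dʒ]: profile 2-5-2-2 — violates.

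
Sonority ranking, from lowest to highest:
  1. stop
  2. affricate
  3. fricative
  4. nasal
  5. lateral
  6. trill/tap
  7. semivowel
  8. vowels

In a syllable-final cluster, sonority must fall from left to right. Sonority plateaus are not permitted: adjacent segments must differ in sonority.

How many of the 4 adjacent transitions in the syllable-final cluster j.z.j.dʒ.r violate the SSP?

/j/: semivowel = 7.
/z/: fricative = 3.
/j/: semivowel = 7.
/dʒ/: affricate = 2.
/r/: trill/tap = 6.
/j/→/z/: 7→3 (falls) — ok.
/z/→/j/: 3→7 (does not fall) — violation.
/j/→/dʒ/: 7→2 (falls) — ok.
/dʒ/→/r/: 2→6 (does not fall) — violation.

2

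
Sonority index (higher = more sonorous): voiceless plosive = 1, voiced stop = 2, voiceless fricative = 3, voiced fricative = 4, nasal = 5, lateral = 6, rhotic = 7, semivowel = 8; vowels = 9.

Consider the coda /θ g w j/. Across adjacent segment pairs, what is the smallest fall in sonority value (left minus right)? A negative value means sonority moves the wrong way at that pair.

/θ/ is a voiceless fricative (sonority 3).
/g/ is a voiced stop (sonority 2).
/w/ is a semivowel (sonority 8).
/j/ is a semivowel (sonority 8).
/θ/→/g/: change +1.
/g/→/w/: change -6.
/w/→/j/: change +0.
Minimum = -6.

-6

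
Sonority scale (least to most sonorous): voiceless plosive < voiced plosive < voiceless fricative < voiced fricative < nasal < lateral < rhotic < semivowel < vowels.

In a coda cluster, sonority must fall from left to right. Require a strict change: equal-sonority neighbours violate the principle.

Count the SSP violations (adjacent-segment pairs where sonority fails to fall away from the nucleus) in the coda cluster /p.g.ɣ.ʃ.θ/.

3

/p/: voiceless plosive = 1.
/g/: voiced plosive = 2.
/ɣ/: voiced fricative = 4.
/ʃ/: voiceless fricative = 3.
/θ/: voiceless fricative = 3.
/p/→/g/: 1→2 (does not fall) — violation.
/g/→/ɣ/: 2→4 (does not fall) — violation.
/ɣ/→/ʃ/: 4→3 (falls) — ok.
/ʃ/→/θ/: 3→3 (plateau) — violation.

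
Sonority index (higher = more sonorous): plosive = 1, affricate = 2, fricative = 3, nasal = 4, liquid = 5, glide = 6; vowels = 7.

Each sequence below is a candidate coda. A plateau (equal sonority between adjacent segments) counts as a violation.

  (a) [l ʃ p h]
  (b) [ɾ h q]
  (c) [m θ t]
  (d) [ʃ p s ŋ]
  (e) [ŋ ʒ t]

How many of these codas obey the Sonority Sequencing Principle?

(a) 5-3-1-3 → violates
(b) 5-3-1 → obeys
(c) 4-3-1 → obeys
(d) 3-1-3-4 → violates
(e) 4-3-1 → obeys

3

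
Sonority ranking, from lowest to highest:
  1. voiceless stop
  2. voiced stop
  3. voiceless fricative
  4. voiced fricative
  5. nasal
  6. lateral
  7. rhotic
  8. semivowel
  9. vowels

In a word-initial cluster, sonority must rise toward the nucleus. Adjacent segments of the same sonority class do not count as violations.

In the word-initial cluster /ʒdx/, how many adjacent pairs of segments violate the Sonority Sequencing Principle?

1

/ʒ/: voiced fricative = 4.
/d/: voiced stop = 2.
/x/: voiceless fricative = 3.
/ʒ/→/d/: 4→2 (does not rise) — violation.
/d/→/x/: 2→3 (rises) — ok.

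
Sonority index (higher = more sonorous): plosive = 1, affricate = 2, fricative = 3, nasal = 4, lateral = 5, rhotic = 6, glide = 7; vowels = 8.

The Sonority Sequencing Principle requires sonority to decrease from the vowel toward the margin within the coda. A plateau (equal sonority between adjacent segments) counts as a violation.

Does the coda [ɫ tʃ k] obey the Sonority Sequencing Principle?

yes

/ɫ/ is a lateral (sonority 5).
/tʃ/ is an affricate (sonority 2).
/k/ is a plosive (sonority 1).
The profile 5-2-1 strictly falls, so the coda satisfies the SSP.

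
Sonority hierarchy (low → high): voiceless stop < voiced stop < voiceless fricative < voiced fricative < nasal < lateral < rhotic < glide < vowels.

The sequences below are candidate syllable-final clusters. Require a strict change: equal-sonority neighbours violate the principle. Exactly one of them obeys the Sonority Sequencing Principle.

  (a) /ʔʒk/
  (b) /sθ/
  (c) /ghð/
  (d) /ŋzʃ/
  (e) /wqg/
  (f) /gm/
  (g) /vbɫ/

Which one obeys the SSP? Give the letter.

d

(a) 1-4-1 → violates
(b) 3-3 → violates
(c) 2-3-4 → violates
(d) 5-4-3 → obeys
(e) 8-1-2 → violates
(f) 2-5 → violates
(g) 4-2-6 → violates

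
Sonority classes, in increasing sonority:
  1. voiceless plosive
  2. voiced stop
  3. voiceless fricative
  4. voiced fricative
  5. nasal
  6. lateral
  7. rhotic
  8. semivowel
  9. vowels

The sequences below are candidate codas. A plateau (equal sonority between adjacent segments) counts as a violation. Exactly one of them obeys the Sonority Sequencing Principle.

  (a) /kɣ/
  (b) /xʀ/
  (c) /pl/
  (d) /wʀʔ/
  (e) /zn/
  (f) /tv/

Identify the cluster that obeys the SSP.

(a) 1-4 → violates
(b) 3-7 → violates
(c) 1-6 → violates
(d) 8-7-1 → obeys
(e) 4-5 → violates
(f) 1-4 → violates

d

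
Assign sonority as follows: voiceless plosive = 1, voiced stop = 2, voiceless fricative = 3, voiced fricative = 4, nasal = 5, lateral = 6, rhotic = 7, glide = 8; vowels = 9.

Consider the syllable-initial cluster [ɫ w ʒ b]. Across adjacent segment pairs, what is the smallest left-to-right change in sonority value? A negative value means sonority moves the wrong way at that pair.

/ɫ/: lateral = 6.
/w/: glide = 8.
/ʒ/: voiced fricative = 4.
/b/: voiced stop = 2.
/ɫ/→/w/: change +2.
/w/→/ʒ/: change -4.
/ʒ/→/b/: change -2.
Minimum = -4.

-4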